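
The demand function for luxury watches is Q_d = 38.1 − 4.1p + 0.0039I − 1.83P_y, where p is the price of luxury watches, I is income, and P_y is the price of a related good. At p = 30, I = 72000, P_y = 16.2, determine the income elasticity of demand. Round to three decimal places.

1.689

Q_d = 38.1 − 4.1(30) + 0.0039(72000) − 1.83(16.2) = 38.1 − 123 + 280.8 − 29.646 = 166.254.
∂Q_d/∂I = +0.0039, so E_I = 0.0039·(72000/166.254) ≈ 1.689.
E_I > 1: normal good (luxury).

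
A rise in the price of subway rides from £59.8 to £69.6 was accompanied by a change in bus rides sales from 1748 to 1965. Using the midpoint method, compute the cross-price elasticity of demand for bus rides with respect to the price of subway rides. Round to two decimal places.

0.77

%ΔQ_x = (1965 − 1748)/[(1748+1965)/2] = 217/1856.5 ≈ 0.1169.
%ΔP_y = (69.6 − 59.8)/[(59.8+69.6)/2] ≈ 0.1515.
E_xy = 0.1169/0.1515 ≈ 0.77.
E_xy > 0, so bus rides and subway rides are substitutes.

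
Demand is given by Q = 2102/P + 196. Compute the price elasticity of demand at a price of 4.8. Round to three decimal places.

-0.691

At P = 4.8, Q = 633.9167.
dQ/dP = −2102/P² = −91.2326.
Point elasticity E = (dQ/dP)·(P/Q) = -91.2326 × 4.8/633.9167 ≈ -0.691.
|E| < 1, so demand is inelastic at this price.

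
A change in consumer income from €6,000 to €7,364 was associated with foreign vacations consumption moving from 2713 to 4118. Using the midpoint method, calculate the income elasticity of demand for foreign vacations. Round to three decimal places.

%ΔQ = (4118 − 2713)/[(2713+4118)/2] = 1405/3415.5 ≈ 0.4114.
%ΔM = (7,364 − 6,000)/[(6,000+7,364)/2] = 1364/6682 ≈ 0.2041.
E_I = %ΔQ/%ΔM ≈ 2.015.
E_I > 1: normal good (luxury).

2.015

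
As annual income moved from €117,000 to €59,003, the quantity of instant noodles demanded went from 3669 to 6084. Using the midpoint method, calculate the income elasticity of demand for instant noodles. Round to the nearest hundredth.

-0.75

%ΔQ = (6084 − 3669)/[(3669+6084)/2] = 2415/4876.5 ≈ 0.4952.
%ΔI = (59,003 − 117,000)/[(117,000+59,003)/2] = -57997/88001.5 ≈ -0.6590.
E_I = %ΔQ/%ΔI ≈ -0.75.
E_I < 0: inferior good.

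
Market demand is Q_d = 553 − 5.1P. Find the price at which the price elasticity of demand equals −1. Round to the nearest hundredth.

For linear demand Q_d = a − bP, E = −bP/(a − bP). |E| = 1 ⇒ bP = a − bP ⇒ P = a/(2b).
P = 553/(2·5.1) ≈ 54.22.

54.22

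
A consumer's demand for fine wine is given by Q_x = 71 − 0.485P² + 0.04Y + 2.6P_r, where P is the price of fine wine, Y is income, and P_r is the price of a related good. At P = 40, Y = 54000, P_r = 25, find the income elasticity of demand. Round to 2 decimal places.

1.42

Substituting, Q_x = 71 − 0.485(40)² + 0.04(54000) + 2.6(25) = 71 − 776 + 2160 + 65 = 1520.
∂Q_x/∂Y = +0.04, so E_I = 0.04·(54000/1520) ≈ 1.42.
E_I > 1: normal good (luxury).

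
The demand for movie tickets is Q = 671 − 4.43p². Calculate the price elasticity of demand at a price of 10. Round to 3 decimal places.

-3.886

At p = 10, Q = 228.
dQ/dp = −2·4.43·p = −88.6.
Point elasticity E = (dQ/dp)·(p/Q) = -88.6 × 10/228 ≈ -3.886.
|E| > 1, so demand is elastic at this price.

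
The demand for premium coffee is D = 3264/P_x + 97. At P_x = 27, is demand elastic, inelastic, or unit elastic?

inelastic

At P_x = 27, D = 217.8889.
dD/dP_x = −3264/P_x² = −4.4774.
Point elasticity E = (dD/dP_x)·(P_x/D) = -4.4774 × 27/217.8889 ≈ -0.555.
|E| ≈ 0.555 < 1, so demand is inelastic.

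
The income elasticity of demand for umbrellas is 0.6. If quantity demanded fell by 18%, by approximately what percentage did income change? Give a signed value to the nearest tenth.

%ΔQ ≈ E × %ΔI ⇒ %ΔI = %ΔQ / E = (-18%)/(0.6) = -30.0%.

-30.0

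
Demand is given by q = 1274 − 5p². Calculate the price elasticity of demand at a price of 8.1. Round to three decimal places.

At p = 8.1, q = 945.95.
dq/dp = −2·5·p = −81.
Point elasticity E = (dq/dp)·(p/q) = -81 × 8.1/945.95 ≈ -0.694.
|E| < 1, so demand is inelastic at this price.

-0.694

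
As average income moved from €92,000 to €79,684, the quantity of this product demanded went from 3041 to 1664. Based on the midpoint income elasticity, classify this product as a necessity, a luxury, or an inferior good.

%ΔQ = (1664 − 3041)/[(3041+1664)/2] = -1377/2352.5 ≈ -0.5853.
%ΔI = (79,684 − 92,000)/[(92,000+79,684)/2] = -12316/85842 ≈ -0.1435.
E_I = %ΔQ/%ΔI ≈ 4.080.
E_I > 1: normal good (luxury).

luxury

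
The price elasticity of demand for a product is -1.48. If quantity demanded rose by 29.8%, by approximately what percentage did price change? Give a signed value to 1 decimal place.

-20.1

%ΔQ ≈ E × %ΔP ⇒ %ΔP = %ΔQ / E = (29.8%)/(-1.48) ≈ -20.1%.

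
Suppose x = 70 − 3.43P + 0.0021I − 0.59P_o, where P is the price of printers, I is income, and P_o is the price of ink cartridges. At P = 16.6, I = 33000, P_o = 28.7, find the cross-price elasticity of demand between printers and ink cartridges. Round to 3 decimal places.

-0.259

At the given point, x = 70 − 3.43(16.6) + 0.0021(33000) − 0.59(28.7) = 70 − 56.938 + 69.3 − 16.933 = 65.429.
∂x/∂P_o = −0.59, so E_xy = -0.59·(28.7/65.429) ≈ -0.259.
E_xy < 0: the goods are complements.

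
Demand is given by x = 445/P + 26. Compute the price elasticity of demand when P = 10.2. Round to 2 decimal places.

-0.63

At P = 10.2, x = 69.6275.
dx/dP = −445/P² = −4.2772.
Point elasticity E = (dx/dP)·(P/x) = -4.2772 × 10.2/69.6275 ≈ -0.63.
|E| < 1, so demand is inelastic at this price.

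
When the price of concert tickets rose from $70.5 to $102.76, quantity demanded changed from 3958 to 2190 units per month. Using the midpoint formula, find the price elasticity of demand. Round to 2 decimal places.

-1.54

%ΔQ = (2190 − 3958)/[(3958 + 2190)/2] = -1768/3074 ≈ -0.5751.
%ΔP = (102.76 − 70.5)/[(70.5 + 102.76)/2] = 32.26/86.63 ≈ 0.3724.
Arc elasticity E = %ΔQ/%ΔP ≈ -0.5751/0.3724 ≈ -1.54.
|E| > 1: demand is elastic over this range.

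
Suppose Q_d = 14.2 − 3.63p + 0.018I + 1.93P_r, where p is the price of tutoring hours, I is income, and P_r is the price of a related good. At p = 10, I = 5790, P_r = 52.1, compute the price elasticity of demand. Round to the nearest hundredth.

-0.20

Q_d = 14.2 − 3.63(10) + 0.018(5790) + 1.93(52.1) = 14.2 − 36.3 + 104.22 + 100.553 = 182.673.
∂Q_d/∂p = −3.63, so E_p = (−3.63)·(10/182.673) ≈ -0.20.
|E_p| < 1: demand is inelastic.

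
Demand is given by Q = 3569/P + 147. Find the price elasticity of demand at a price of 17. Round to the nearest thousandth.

-0.588

At P = 17, Q = 356.9412.
dQ/dP = −3569/P² = −12.3495.
Point elasticity E = (dQ/dP)·(P/Q) = -12.3495 × 17/356.9412 ≈ -0.588.
|E| < 1, so demand is inelastic at this price.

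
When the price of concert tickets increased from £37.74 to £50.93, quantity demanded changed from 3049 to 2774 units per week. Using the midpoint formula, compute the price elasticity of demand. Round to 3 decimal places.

%Δq = (2774 − 3049)/[(3049 + 2774)/2] = -275/2911.5 ≈ -0.0945.
%ΔP = (50.93 − 37.74)/[(37.74 + 50.93)/2] = 13.19/44.335 ≈ 0.2975.
Arc elasticity E = %Δq/%ΔP ≈ -0.0945/0.2975 ≈ -0.317.
|E| < 1: demand is inelastic over this range.

-0.317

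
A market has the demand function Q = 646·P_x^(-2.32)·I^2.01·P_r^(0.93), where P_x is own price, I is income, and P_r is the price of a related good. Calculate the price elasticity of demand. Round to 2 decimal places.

-2.32

For a Cobb–Douglas (constant-elasticity) form Q = A·P_x^α·…, the elasticity with respect to P_x equals the exponent α at every point.
Here the exponent on P_x is -2.32, so the price elasticity of demand is -2.32.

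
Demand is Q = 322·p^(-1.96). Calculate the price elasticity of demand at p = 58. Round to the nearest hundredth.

-1.96

For a Cobb–Douglas (constant-elasticity) form Q = A·p^α·…, the elasticity with respect to p equals the exponent α at every point.
Here the exponent on p is -1.96, so the price elasticity of demand is -1.96.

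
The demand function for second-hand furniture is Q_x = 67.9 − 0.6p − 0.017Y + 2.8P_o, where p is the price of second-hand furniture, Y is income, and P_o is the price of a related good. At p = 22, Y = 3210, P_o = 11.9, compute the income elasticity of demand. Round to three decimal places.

First evaluate Q_x: 67.9 − 0.6(22) − 0.017(3210) + 2.8(11.9) = 67.9 − 13.2 − 54.57 + 33.32 = 33.45.
∂Q_x/∂Y = −0.017, so E_I = -0.017·(3210/33.45) ≈ -1.631.
E_I < 0: inferior good.

-1.631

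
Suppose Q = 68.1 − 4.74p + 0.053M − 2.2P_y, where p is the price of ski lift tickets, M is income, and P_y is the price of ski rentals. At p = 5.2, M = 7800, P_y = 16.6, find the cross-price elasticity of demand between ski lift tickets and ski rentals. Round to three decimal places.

At the given point, Q = 68.1 − 4.74(5.2) + 0.053(7800) − 2.2(16.6) = 68.1 − 24.648 + 413.4 − 36.52 = 420.332.
∂Q/∂P_y = −2.2, so E_xy = -2.2·(16.6/420.332) ≈ -0.087.
E_xy < 0: the goods are complements.

-0.087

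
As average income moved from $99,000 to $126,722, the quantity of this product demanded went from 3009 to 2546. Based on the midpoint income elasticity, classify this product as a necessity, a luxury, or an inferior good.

%ΔQ = (2546 − 3009)/[(3009+2546)/2] = -463/2777.5 ≈ -0.1667.
%ΔI = (126,722 − 99,000)/[(99,000+126,722)/2] = 27722/112861 ≈ 0.2456.
E_I = %ΔQ/%ΔI ≈ -0.679.
E_I < 0: inferior good.

inferior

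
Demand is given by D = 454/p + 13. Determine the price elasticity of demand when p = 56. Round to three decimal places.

-0.384

At p = 56, D = 21.1071.
dD/dp = −454/p² = −0.1448.
Point elasticity E = (dD/dp)·(p/D) = -0.1448 × 56/21.1071 ≈ -0.384.
|E| < 1, so demand is inelastic at this price.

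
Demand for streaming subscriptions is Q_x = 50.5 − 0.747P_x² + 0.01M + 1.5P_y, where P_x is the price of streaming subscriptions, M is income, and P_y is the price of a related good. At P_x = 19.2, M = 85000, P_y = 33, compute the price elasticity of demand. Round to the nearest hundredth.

First evaluate Q_x: 50.5 − 0.747(19.2)² + 0.01(85000) + 1.5(33) = 50.5 − 275.3741 + 850 + 49.5 = 674.6259.
∂Q_x/∂P_x = −2·0.747·P_x = -28.6848, so E_p = -28.6848·(19.2/674.6259) ≈ -0.82.
|E_p| < 1: demand is inelastic.

-0.82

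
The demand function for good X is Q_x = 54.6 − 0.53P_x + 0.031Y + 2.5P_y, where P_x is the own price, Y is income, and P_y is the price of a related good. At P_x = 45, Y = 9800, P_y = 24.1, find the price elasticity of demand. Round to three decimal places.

-0.060

Substituting, Q_x = 54.6 − 0.53(45) + 0.031(9800) + 2.5(24.1) = 54.6 − 23.85 + 303.8 + 60.25 = 394.8.
∂Q_x/∂P_x = −0.53, so E_p = (−0.53)·(45/394.8) ≈ -0.060.
|E_p| < 1: demand is inelastic.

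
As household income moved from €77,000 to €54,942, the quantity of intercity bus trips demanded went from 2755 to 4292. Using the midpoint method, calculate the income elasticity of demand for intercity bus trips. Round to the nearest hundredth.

%ΔQ = (4292 − 2755)/[(2755+4292)/2] = 1537/3523.5 ≈ 0.4362.
%ΔY = (54,942 − 77,000)/[(77,000+54,942)/2] = -22058/65971 ≈ -0.3344.
E_I = %ΔQ/%ΔY ≈ -1.30.
E_I < 0: inferior good.

-1.30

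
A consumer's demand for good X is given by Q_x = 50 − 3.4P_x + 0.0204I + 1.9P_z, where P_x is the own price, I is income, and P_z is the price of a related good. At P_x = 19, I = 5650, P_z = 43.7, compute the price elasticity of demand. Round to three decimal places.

-0.352

Q_x = 50 − 3.4(19) + 0.0204(5650) + 1.9(43.7) = 50 − 64.6 + 115.26 + 83.03 = 183.69.
∂Q_x/∂P_x = −3.4, so E_p = (−3.4)·(19/183.69) ≈ -0.352.
|E_p| < 1: demand is inelastic.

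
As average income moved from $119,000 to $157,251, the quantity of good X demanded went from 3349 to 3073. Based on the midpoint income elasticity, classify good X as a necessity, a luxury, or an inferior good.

%ΔQ = (3073 − 3349)/[(3349+3073)/2] = -276/3211 ≈ -0.0860.
%ΔM = (157,251 − 119,000)/[(119,000+157,251)/2] = 38251/138125.5 ≈ 0.2769.
E_I = %ΔQ/%ΔM ≈ -0.310.
E_I < 0: inferior good.

inferior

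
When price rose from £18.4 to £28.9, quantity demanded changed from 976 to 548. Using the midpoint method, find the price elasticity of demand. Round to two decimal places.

-1.27

%ΔQ = (548 − 976)/[(976 + 548)/2] = -428/762 ≈ -0.5617.
%Δp = (28.9 − 18.4)/[(18.4 + 28.9)/2] = 10.5/23.65 ≈ 0.4440.
Arc elasticity E = %ΔQ/%Δp ≈ -0.5617/0.4440 ≈ -1.27.
|E| > 1: demand is elastic over this range.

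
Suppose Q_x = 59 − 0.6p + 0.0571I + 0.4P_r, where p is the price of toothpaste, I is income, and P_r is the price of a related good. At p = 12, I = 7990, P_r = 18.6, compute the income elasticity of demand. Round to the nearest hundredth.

0.89

At the given point, Q_x = 59 − 0.6(12) + 0.0571(7990) + 0.4(18.6) = 59 − 7.2 + 456.229 + 7.44 = 515.469.
∂Q_x/∂I = +0.0571, so E_I = 0.0571·(7990/515.469) ≈ 0.89.
E_I ∈ (0,1): normal good (necessity).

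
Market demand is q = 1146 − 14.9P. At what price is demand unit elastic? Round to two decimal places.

38.46

For linear demand q = a − bP, E = −bP/(a − bP). |E| = 1 ⇒ bP = a − bP ⇒ P = a/(2b).
P = 1146/(2·14.9) ≈ 38.46.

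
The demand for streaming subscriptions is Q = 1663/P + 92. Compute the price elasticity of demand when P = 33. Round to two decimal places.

-0.35

At P = 33, Q = 142.3939.
dQ/dP = −1663/P² = −1.5271.
Point elasticity E = (dQ/dP)·(P/Q) = -1.5271 × 33/142.3939 ≈ -0.35.
|E| < 1, so demand is inelastic at this price.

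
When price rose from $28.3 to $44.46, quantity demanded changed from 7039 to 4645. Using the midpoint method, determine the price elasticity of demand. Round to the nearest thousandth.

%Δq = (4645 − 7039)/[(7039 + 4645)/2] = -2394/5842 ≈ -0.4098.
%Δp = (44.46 − 28.3)/[(28.3 + 44.46)/2] = 16.16/36.38 ≈ 0.4442.
Arc elasticity E = %Δq/%Δp ≈ -0.4098/0.4442 ≈ -0.923.
|E| < 1: demand is inelastic over this range.

-0.923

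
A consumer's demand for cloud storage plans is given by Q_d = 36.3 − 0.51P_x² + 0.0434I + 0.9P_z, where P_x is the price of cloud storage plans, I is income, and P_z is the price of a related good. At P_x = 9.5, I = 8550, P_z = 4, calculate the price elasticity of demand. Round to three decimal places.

Q_d = 36.3 − 0.51(9.5)² + 0.0434(8550) + 0.9(4) = 36.3 − 46.0275 + 371.07 + 3.6 = 364.9425.
∂Q_d/∂P_x = −2·0.51·P_x = -9.69, so E_p = -9.69·(9.5/364.9425) ≈ -0.252.
|E_p| < 1: demand is inelastic.

-0.252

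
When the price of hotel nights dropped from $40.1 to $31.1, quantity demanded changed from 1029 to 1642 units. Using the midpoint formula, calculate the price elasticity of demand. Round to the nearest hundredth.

-1.82

%Δq = (1642 − 1029)/[(1029 + 1642)/2] = 613/1335.5 ≈ 0.4590.
%Δp = (31.1 − 40.1)/[(40.1 + 31.1)/2] = -9/35.6 ≈ -0.2528.
Arc elasticity E = %Δq/%Δp ≈ 0.4590/-0.2528 ≈ -1.82.
|E| > 1: demand is elastic over this range.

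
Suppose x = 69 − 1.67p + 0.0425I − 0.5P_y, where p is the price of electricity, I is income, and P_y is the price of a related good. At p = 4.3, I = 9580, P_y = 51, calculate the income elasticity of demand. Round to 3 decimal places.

0.918

Substituting, x = 69 − 1.67(4.3) + 0.0425(9580) − 0.5(51) = 69 − 7.181 + 407.15 − 25.5 = 443.469.
∂x/∂I = +0.0425, so E_I = 0.0425·(9580/443.469) ≈ 0.918.
E_I ∈ (0,1): normal good (necessity).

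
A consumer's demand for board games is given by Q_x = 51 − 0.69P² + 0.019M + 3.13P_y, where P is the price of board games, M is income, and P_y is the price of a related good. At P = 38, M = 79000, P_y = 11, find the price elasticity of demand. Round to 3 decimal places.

-3.377

First evaluate Q_x: 51 − 0.69(38)² + 0.019(79000) + 3.13(11) = 51 − 996.36 + 1501 + 34.43 = 590.07.
∂Q_x/∂P = −2·0.69·P = -52.44, so E_p = -52.44·(38/590.07) ≈ -3.377.
|E_p| > 1: demand is elastic.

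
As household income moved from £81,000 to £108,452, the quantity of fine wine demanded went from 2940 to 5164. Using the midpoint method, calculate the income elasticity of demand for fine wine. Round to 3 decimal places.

1.894

%ΔQ = (5164 − 2940)/[(2940+5164)/2] = 2224/4052 ≈ 0.5489.
%ΔM = (108,452 − 81,000)/[(81,000+108,452)/2] = 27452/94726 ≈ 0.2898.
E_I = %ΔQ/%ΔM ≈ 1.894.
E_I > 1: normal good (luxury).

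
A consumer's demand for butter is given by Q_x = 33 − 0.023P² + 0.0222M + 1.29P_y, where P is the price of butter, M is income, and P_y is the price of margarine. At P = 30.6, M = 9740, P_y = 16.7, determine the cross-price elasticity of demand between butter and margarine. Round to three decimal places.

Evaluating quantity at (P, M, P_y) gives Q_x = 33 − 0.023(30.6)² + 0.0222(9740) + 1.29(16.7) = 33 − 21.5363 + 216.228 + 21.543 = 249.2347.
∂Q_x/∂P_y = +1.29, so E_xy = 1.29·(16.7/249.2347) ≈ 0.086.
E_xy > 0: the goods are substitutes.

0.086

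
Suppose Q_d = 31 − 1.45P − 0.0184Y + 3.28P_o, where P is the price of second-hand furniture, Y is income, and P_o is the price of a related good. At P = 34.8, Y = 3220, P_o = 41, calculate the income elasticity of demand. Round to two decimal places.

-1.06

First evaluate Q_d: 31 − 1.45(34.8) − 0.0184(3220) + 3.28(41) = 31 − 50.46 − 59.248 + 134.48 = 55.772.
∂Q_d/∂Y = −0.0184, so E_I = -0.0184·(3220/55.772) ≈ -1.06.
E_I < 0: inferior good.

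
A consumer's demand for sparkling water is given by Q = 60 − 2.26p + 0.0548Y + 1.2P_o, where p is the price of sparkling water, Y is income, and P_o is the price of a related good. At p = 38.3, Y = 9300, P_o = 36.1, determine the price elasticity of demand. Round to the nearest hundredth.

-0.16

Substituting, Q = 60 − 2.26(38.3) + 0.0548(9300) + 1.2(36.1) = 60 − 86.558 + 509.64 + 43.32 = 526.402.
∂Q/∂p = −2.26, so E_p = (−2.26)·(38.3/526.402) ≈ -0.16.
|E_p| < 1: demand is inelastic.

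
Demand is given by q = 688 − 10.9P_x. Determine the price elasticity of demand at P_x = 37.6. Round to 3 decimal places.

At P_x = 37.6, q = 278.16.
dq/dP_x = −10.9.
Point elasticity E = (dq/dP_x)·(P_x/q) = -10.9 × 37.6/278.16 ≈ -1.473.
|E| > 1, so demand is elastic at this price.

-1.473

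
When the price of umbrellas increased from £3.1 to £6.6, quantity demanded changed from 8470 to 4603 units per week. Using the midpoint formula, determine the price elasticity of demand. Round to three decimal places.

-0.820

%ΔQ = (4603 − 8470)/[(8470 + 4603)/2] = -3867/6536.5 ≈ -0.5916.
%Δp = (6.6 − 3.1)/[(3.1 + 6.6)/2] = 3.5/4.85 ≈ 0.7216.
Arc elasticity E = %ΔQ/%Δp ≈ -0.5916/0.7216 ≈ -0.820.
|E| < 1: demand is inelastic over this range.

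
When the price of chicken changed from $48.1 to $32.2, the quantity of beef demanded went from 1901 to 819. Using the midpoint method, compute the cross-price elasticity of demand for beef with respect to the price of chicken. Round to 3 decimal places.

%ΔQ_x = (819 − 1901)/[(1901+819)/2] = -1082/1360 ≈ -0.7956.
%ΔP_y = (32.2 − 48.1)/[(48.1+32.2)/2] ≈ -0.3960.
E_xy = -0.7956/-0.3960 ≈ 2.009.
E_xy > 0, so beef and chicken are substitutes.

2.009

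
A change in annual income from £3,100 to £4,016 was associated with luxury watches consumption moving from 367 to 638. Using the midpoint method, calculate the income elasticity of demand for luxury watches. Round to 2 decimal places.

%ΔQ = (638 − 367)/[(367+638)/2] = 271/502.5 ≈ 0.5393.
%ΔM = (4,016 − 3,100)/[(3,100+4,016)/2] = 916/3558 ≈ 0.2574.
E_I = %ΔQ/%ΔM ≈ 2.09.
E_I > 1: normal good (luxury).

2.09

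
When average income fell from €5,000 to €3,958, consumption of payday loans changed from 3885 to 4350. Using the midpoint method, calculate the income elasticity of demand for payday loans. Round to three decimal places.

%ΔQ = (4350 − 3885)/[(3885+4350)/2] = 465/4117.5 ≈ 0.1129.
%ΔI = (3,958 − 5,000)/[(5,000+3,958)/2] = -1042/4479 ≈ -0.2326.
E_I = %ΔQ/%ΔI ≈ -0.485.
E_I < 0: inferior good.

-0.485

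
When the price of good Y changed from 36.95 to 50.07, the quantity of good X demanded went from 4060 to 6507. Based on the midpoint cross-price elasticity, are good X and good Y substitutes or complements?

%ΔQ_x = (6507 − 4060)/[(4060+6507)/2] = 2447/5283.5 ≈ 0.4631.
%ΔP_y = (50.07 − 36.95)/[(36.95+50.07)/2] ≈ 0.3015.
E_xy = 0.4631/0.3015 ≈ 1.536.
E_xy > 0, so the goods are substitutes.

substitutes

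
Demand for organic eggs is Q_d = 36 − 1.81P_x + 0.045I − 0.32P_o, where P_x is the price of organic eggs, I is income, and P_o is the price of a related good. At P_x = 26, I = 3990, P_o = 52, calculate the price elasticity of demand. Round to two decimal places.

At the given point, Q_d = 36 − 1.81(26) + 0.045(3990) − 0.32(52) = 36 − 47.06 + 179.55 − 16.64 = 151.85.
∂Q_d/∂P_x = −1.81, so E_p = (−1.81)·(26/151.85) ≈ -0.31.
|E_p| < 1: demand is inelastic.

-0.31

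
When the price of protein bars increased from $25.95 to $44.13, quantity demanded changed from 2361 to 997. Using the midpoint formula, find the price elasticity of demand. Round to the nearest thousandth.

%ΔQ = (997 − 2361)/[(2361 + 997)/2] = -1364/1679 ≈ -0.8124.
%Δp = (44.13 − 25.95)/[(25.95 + 44.13)/2] = 18.18/35.04 ≈ 0.5188.
Arc elasticity E = %ΔQ/%Δp ≈ -0.8124/0.5188 ≈ -1.566.
|E| > 1: demand is elastic over this range.

-1.566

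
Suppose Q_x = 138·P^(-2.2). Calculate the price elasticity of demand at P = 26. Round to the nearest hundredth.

For a Cobb–Douglas (constant-elasticity) form Q_x = A·P^α·…, the elasticity with respect to P equals the exponent α at every point.
Here the exponent on P is -2.2, so the price elasticity of demand is -2.20.

-2.20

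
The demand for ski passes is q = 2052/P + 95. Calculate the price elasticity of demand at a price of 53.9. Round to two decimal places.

-0.29

At P = 53.9, q = 133.0705.
dq/dP = −2052/P² = −0.7063.
Point elasticity E = (dq/dP)·(P/q) = -0.7063 × 53.9/133.0705 ≈ -0.29.
|E| < 1, so demand is inelastic at this price.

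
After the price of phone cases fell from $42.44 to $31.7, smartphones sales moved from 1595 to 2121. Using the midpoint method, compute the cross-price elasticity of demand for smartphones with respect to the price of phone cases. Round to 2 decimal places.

-0.98

%ΔQ_x = (2121 − 1595)/[(1595+2121)/2] = 526/1858 ≈ 0.2831.
%ΔP_y = (31.7 − 42.44)/[(42.44+31.7)/2] ≈ -0.2897.
E_xy = 0.2831/-0.2897 ≈ -0.98.
E_xy < 0, so smartphones and phone cases are complements.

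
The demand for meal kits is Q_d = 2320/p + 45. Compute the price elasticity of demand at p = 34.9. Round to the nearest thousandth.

-0.596

At p = 34.9, Q_d = 111.4756.
dQ_d/dp = −2320/p² = −1.9047.
Point elasticity E = (dQ_d/dp)·(p/Q_d) = -1.9047 × 34.9/111.4756 ≈ -0.596.
|E| < 1, so demand is inelastic at this price.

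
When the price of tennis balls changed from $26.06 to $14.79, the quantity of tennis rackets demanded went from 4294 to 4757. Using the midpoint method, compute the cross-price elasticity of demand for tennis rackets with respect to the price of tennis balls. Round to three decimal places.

-0.185

%ΔQ_x = (4757 − 4294)/[(4294+4757)/2] = 463/4525.5 ≈ 0.1023.
%ΔP_y = (14.79 − 26.06)/[(26.06+14.79)/2] ≈ -0.5518.
E_xy = 0.1023/-0.5518 ≈ -0.185.
E_xy < 0, so tennis rackets and tennis balls are complements.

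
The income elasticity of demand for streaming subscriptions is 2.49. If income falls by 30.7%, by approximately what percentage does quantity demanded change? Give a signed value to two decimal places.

-76.44

%ΔQ ≈ E × %ΔI = (2.49) × (-30.7%) ≈ -76.44%.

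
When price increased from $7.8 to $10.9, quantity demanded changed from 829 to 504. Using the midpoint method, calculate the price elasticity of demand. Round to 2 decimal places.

%ΔQ = (504 − 829)/[(829 + 504)/2] = -325/666.5 ≈ -0.4876.
%Δp = (10.9 − 7.8)/[(7.8 + 10.9)/2] = 3.1/9.35 ≈ 0.3316.
Arc elasticity E = %ΔQ/%Δp ≈ -0.4876/0.3316 ≈ -1.47.
|E| > 1: demand is elastic over this range.

-1.47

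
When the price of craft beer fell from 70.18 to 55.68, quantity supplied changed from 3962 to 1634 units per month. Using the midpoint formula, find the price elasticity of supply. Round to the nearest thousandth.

3.611

%Δq = (1634 − 3962)/[(3962 + 1634)/2] = -2328/2798 ≈ -0.8320.
%Δp = (55.68 − 70.18)/[(70.18 + 55.68)/2] = -14.5/62.93 ≈ -0.2304.
Arc elasticity E = %Δq/%Δp ≈ -0.8320/-0.2304 ≈ 3.611.
|E| > 1: supply is elastic over this range.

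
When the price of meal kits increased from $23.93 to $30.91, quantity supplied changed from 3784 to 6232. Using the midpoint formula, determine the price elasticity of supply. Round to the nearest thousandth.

%ΔQ = (6232 − 3784)/[(3784 + 6232)/2] = 2448/5008 ≈ 0.4888.
%ΔP = (30.91 − 23.93)/[(23.93 + 30.91)/2] = 6.98/27.42 ≈ 0.2546.
Arc elasticity E = %ΔQ/%ΔP ≈ 0.4888/0.2546 ≈ 1.920.
|E| > 1: supply is elastic over this range.

1.920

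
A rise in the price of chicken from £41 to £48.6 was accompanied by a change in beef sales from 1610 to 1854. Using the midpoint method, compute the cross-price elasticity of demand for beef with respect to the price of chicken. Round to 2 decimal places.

%ΔQ_x = (1854 − 1610)/[(1610+1854)/2] = 244/1732 ≈ 0.1409.
%ΔP_y = (48.6 − 41)/[(41+48.6)/2] ≈ 0.1696.
E_xy = 0.1409/0.1696 ≈ 0.83.
E_xy > 0, so beef and chicken are substitutes.

0.83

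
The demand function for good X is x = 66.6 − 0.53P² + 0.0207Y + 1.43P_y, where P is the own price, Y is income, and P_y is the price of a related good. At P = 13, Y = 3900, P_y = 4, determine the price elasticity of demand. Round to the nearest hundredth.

First evaluate x: 66.6 − 0.53(13)² + 0.0207(3900) + 1.43(4) = 66.6 − 89.57 + 80.73 + 5.72 = 63.48.
∂x/∂P = −2·0.53·P = -13.78, so E_p = -13.78·(13/63.48) ≈ -2.82.
|E_p| > 1: demand is elastic.

-2.82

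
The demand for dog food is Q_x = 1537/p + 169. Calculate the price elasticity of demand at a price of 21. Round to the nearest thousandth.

-0.302

At p = 21, Q_x = 242.1905.
dQ_x/dp = −1537/p² = −3.4853.
Point elasticity E = (dQ_x/dp)·(p/Q_x) = -3.4853 × 21/242.1905 ≈ -0.302.
|E| < 1, so demand is inelastic at this price.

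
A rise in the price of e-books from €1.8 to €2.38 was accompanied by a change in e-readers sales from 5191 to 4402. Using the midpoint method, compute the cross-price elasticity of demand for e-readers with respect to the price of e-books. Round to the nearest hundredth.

-0.59

%ΔQ_x = (4402 − 5191)/[(5191+4402)/2] = -789/4796.5 ≈ -0.1645.
%ΔP_y = (2.38 − 1.8)/[(1.8+2.38)/2] ≈ 0.2775.
E_xy = -0.1645/0.2775 ≈ -0.59.
E_xy < 0, so e-readers and e-books are complements.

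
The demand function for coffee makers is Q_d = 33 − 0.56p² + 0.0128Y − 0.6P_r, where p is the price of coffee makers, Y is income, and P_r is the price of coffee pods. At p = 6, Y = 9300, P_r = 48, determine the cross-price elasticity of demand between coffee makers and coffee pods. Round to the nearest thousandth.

Evaluating quantity at (p, Y, P_r) gives Q_d = 33 − 0.56(6)² + 0.0128(9300) − 0.6(48) = 33 − 20.16 + 119.04 − 28.8 = 103.08.
∂Q_d/∂P_r = −0.6, so E_xy = -0.6·(48/103.08) ≈ -0.279.
E_xy < 0: the goods are complements.

-0.279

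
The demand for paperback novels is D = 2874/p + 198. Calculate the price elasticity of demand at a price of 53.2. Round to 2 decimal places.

At p = 53.2, D = 252.0226.
dD/dp = −2874/p² = −1.0155.
Point elasticity E = (dD/dp)·(p/D) = -1.0155 × 53.2/252.0226 ≈ -0.21.
|E| < 1, so demand is inelastic at this price.

-0.21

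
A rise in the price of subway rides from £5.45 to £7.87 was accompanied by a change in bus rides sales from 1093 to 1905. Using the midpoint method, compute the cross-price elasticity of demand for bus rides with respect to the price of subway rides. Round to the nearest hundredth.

1.49

%ΔQ_x = (1905 − 1093)/[(1093+1905)/2] = 812/1499 ≈ 0.5417.
%ΔP_y = (7.87 − 5.45)/[(5.45+7.87)/2] ≈ 0.3634.
E_xy = 0.5417/0.3634 ≈ 1.49.
E_xy > 0, so bus rides and subway rides are substitutes.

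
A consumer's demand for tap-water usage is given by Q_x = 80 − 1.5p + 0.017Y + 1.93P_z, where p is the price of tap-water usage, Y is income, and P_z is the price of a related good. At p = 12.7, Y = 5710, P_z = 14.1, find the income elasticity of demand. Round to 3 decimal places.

0.524

At the given point, Q_x = 80 − 1.5(12.7) + 0.017(5710) + 1.93(14.1) = 80 − 19.05 + 97.07 + 27.213 = 185.233.
∂Q_x/∂Y = +0.017, so E_I = 0.017·(5710/185.233) ≈ 0.524.
E_I ∈ (0,1): normal good (necessity).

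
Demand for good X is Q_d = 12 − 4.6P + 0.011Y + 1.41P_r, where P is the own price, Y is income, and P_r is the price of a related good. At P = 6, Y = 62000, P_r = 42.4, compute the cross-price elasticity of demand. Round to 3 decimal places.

0.082

Q_d = 12 − 4.6(6) + 0.011(62000) + 1.41(42.4) = 12 − 27.6 + 682 + 59.784 = 726.184.
∂Q_d/∂P_r = +1.41, so E_xy = 1.41·(42.4/726.184) ≈ 0.082.
E_xy > 0: the goods are substitutes.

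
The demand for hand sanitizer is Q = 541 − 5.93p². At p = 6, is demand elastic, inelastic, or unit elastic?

elastic

At p = 6, Q = 327.52.
dQ/dp = −2·5.93·p = −71.16.
Point elasticity E = (dQ/dp)·(p/Q) = -71.16 × 6/327.52 ≈ -1.304.
|E| ≈ 1.304 > 1, so demand is elastic.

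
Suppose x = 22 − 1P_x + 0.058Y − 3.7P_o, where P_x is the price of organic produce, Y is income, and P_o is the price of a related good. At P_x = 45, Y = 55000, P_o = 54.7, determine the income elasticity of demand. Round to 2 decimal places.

1.08

Evaluating quantity at (P_x, Y, P_o) gives x = 22 − 1(45) + 0.058(55000) − 3.7(54.7) = 22 − 45 + 3190 − 202.39 = 2964.61.
∂x/∂Y = +0.058, so E_I = 0.058·(55000/2964.61) ≈ 1.08.
E_I > 1: normal good (luxury).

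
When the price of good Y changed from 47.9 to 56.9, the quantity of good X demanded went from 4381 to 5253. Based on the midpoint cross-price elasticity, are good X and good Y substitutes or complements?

substitutes

%ΔQ_x = (5253 − 4381)/[(4381+5253)/2] = 872/4817 ≈ 0.1810.
%ΔP_y = (56.9 − 47.9)/[(47.9+56.9)/2] ≈ 0.1718.
E_xy = 0.1810/0.1718 ≈ 1.054.
E_xy > 0, so the goods are substitutes.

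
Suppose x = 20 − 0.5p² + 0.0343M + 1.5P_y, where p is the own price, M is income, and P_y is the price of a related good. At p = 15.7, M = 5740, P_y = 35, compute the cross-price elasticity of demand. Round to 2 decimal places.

0.36

Evaluating quantity at (p, M, P_y) gives x = 20 − 0.5(15.7)² + 0.0343(5740) + 1.5(35) = 20 − 123.245 + 196.882 + 52.5 = 146.137.
∂x/∂P_y = +1.5, so E_xy = 1.5·(35/146.137) ≈ 0.36.
E_xy > 0: the goods are substitutes.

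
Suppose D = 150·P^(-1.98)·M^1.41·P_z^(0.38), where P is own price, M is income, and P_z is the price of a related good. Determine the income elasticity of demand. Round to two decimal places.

For a Cobb–Douglas (constant-elasticity) form D = A·M^α·…, the elasticity with respect to M equals the exponent α at every point.
Here the exponent on M is 1.41, so the income elasticity of demand is 1.41.

1.41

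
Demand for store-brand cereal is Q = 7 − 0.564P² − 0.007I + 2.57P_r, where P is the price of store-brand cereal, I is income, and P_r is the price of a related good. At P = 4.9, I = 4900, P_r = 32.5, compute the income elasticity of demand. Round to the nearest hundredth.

-0.80

First evaluate Q: 7 − 0.564(4.9)² − 0.007(4900) + 2.57(32.5) = 7 − 13.5416 − 34.3 + 83.525 = 42.6834.
∂Q/∂I = −0.007, so E_I = -0.007·(4900/42.6834) ≈ -0.80.
E_I < 0: inferior good.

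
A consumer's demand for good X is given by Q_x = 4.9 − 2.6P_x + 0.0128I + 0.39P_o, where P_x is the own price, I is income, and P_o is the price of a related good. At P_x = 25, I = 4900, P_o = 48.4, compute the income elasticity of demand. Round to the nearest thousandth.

At the given point, Q_x = 4.9 − 2.6(25) + 0.0128(4900) + 0.39(48.4) = 4.9 − 65 + 62.72 + 18.876 = 21.496.
∂Q_x/∂I = +0.0128, so E_I = 0.0128·(4900/21.496) ≈ 2.918.
E_I > 1: normal good (luxury).

2.918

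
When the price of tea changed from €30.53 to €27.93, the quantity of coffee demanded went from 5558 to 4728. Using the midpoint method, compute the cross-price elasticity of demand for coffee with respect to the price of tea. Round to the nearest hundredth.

%ΔQ_x = (4728 − 5558)/[(5558+4728)/2] = -830/5143 ≈ -0.1614.
%ΔP_y = (27.93 − 30.53)/[(30.53+27.93)/2] ≈ -0.0889.
E_xy = -0.1614/-0.0889 ≈ 1.81.
E_xy > 0, so coffee and tea are substitutes.

1.81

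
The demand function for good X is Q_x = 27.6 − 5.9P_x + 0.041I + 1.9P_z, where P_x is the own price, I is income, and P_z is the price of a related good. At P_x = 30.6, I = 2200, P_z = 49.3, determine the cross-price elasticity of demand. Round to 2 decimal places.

Evaluating quantity at (P_x, I, P_z) gives Q_x = 27.6 − 5.9(30.6) + 0.041(2200) + 1.9(49.3) = 27.6 − 180.54 + 90.2 + 93.67 = 30.93.
∂Q_x/∂P_z = +1.9, so E_xy = 1.9·(49.3/30.93) ≈ 3.03.
E_xy > 0: the goods are substitutes.

3.03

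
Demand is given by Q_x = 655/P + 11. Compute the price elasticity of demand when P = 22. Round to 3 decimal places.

-0.730

At P = 22, Q_x = 40.7727.
dQ_x/dP = −655/P² = −1.3533.
Point elasticity E = (dQ_x/dP)·(P/Q_x) = -1.3533 × 22/40.7727 ≈ -0.730.
|E| < 1, so demand is inelastic at this price.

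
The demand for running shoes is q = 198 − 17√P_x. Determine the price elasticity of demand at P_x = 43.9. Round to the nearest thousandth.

At P_x = 43.9, q = 85.363.
dq/dP_x = −17/(2√P_x) = −17/(2·6.6257).
Point elasticity E = (dq/dP_x)·(P_x/q) = -1.2829 × 43.9/85.363 ≈ -0.660.
|E| < 1, so demand is inelastic at this price.

-0.660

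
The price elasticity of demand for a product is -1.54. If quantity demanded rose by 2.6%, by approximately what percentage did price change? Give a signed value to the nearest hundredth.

%ΔQ ≈ E × %ΔP ⇒ %ΔP = %ΔQ / E = (2.6%)/(-1.54) ≈ -1.69%.

-1.69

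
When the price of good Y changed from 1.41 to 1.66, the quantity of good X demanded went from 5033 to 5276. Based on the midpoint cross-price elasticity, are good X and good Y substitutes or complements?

substitutes

%ΔQ_x = (5276 − 5033)/[(5033+5276)/2] = 243/5154.5 ≈ 0.0471.
%ΔP_y = (1.66 − 1.41)/[(1.41+1.66)/2] ≈ 0.1629.
E_xy = 0.0471/0.1629 ≈ 0.289.
E_xy > 0, so the goods are substitutes.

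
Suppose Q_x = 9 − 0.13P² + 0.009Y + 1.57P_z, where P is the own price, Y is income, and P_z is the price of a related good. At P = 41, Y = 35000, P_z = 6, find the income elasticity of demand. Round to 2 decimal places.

Evaluating quantity at (P, Y, P_z) gives Q_x = 9 − 0.13(41)² + 0.009(35000) + 1.57(6) = 9 − 218.53 + 315 + 9.42 = 114.89.
∂Q_x/∂Y = +0.009, so E_I = 0.009·(35000/114.89) ≈ 2.74.
E_I > 1: normal good (luxury).

2.74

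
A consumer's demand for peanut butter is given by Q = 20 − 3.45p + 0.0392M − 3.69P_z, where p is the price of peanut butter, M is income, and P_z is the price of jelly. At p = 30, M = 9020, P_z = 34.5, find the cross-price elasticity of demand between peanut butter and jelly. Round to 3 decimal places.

-0.892

At the given point, Q = 20 − 3.45(30) + 0.0392(9020) − 3.69(34.5) = 20 − 103.5 + 353.584 − 127.305 = 142.779.
∂Q/∂P_z = −3.69, so E_xy = -3.69·(34.5/142.779) ≈ -0.892.
E_xy < 0: the goods are complements.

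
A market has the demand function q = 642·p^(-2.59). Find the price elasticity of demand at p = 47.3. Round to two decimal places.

-2.59

For a Cobb–Douglas (constant-elasticity) form q = A·p^α·…, the elasticity with respect to p equals the exponent α at every point.
Here the exponent on p is -2.59, so the price elasticity of demand is -2.59.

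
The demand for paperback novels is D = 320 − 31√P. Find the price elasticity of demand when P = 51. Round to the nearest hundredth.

At P = 51, D = 98.6157.
dD/dP = −31/(2√P) = −31/(2·7.1414).
Point elasticity E = (dD/dP)·(P/D) = -2.1704 × 51/98.6157 ≈ -1.12.
|E| > 1, so demand is elastic at this price.

-1.12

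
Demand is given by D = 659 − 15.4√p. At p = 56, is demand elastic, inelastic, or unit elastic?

inelastic

At p = 56, D = 543.757.
dD/dp = −15.4/(2√p) = −15.4/(2·7.4833).
Point elasticity E = (dD/dp)·(p/D) = -1.029 × 56/543.757 ≈ -0.106.
|E| ≈ 0.106 < 1, so demand is inelastic.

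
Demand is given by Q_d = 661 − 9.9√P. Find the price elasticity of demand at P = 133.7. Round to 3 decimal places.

-0.105

At P = 133.7, Q_d = 546.5276.
dQ_d/dP = −9.9/(2√P) = −9.9/(2·11.5629).
Point elasticity E = (dQ_d/dP)·(P/Q_d) = -0.4281 × 133.7/546.5276 ≈ -0.105.
|E| < 1, so demand is inelastic at this price.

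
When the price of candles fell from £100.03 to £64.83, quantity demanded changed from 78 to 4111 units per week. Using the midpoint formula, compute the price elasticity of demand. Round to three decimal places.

%ΔQ = (4111 − 78)/[(78 + 4111)/2] = 4033/2094.5 ≈ 1.9255.
%Δp = (64.83 − 100.03)/[(100.03 + 64.83)/2] = -35.2/82.43 ≈ -0.4270.
Arc elasticity E = %ΔQ/%Δp ≈ 1.9255/-0.4270 ≈ -4.509.
|E| > 1: demand is elastic over this range.

-4.509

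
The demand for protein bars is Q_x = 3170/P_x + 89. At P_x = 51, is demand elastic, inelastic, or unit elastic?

At P_x = 51, Q_x = 151.1569.
dQ_x/dP_x = −3170/P_x² = −1.2188.
Point elasticity E = (dQ_x/dP_x)·(P_x/Q_x) = -1.2188 × 51/151.1569 ≈ -0.411.
|E| ≈ 0.411 < 1, so demand is inelastic.

inelastic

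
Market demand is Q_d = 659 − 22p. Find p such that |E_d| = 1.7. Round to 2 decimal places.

Set −bp/(a − bp) = −1.7 ⇒ bp = 1.7(a − bp) ⇒ bp(1+1.7) = 1.7·a.
p = 1.7·659/(22·2.7) ≈ 18.86.

18.86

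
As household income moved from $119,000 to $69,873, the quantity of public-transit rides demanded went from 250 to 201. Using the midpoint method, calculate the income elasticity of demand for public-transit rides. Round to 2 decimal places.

0.42

%ΔQ = (201 − 250)/[(250+201)/2] = -49/225.5 ≈ -0.2173.
%ΔI = (69,873 − 119,000)/[(119,000+69,873)/2] = -49127/94436.5 ≈ -0.5202.
E_I = %ΔQ/%ΔI ≈ 0.42.
E_I ∈ (0,1): normal good (necessity).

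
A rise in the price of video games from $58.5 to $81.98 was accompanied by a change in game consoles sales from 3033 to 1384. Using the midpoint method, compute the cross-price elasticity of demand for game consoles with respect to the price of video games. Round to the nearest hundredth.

-2.23

%ΔQ_x = (1384 − 3033)/[(3033+1384)/2] = -1649/2208.5 ≈ -0.7467.
%ΔP_y = (81.98 − 58.5)/[(58.5+81.98)/2] ≈ 0.3343.
E_xy = -0.7467/0.3343 ≈ -2.23.
E_xy < 0, so game consoles and video games are complements.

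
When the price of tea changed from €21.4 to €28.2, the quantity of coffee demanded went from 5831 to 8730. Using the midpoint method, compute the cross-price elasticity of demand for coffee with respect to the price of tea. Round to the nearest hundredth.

1.45

%ΔQ_x = (8730 − 5831)/[(5831+8730)/2] = 2899/7280.5 ≈ 0.3982.
%ΔP_y = (28.2 − 21.4)/[(21.4+28.2)/2] ≈ 0.2742.
E_xy = 0.3982/0.2742 ≈ 1.45.
E_xy > 0, so coffee and tea are substitutes.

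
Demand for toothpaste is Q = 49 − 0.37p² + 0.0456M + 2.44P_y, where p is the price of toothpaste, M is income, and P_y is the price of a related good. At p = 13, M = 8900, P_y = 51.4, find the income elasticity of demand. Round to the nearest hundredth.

Q = 49 − 0.37(13)² + 0.0456(8900) + 2.44(51.4) = 49 − 62.53 + 405.84 + 125.416 = 517.726.
∂Q/∂M = +0.0456, so E_I = 0.0456·(8900/517.726) ≈ 0.78.
E_I ∈ (0,1): normal good (necessity).

0.78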